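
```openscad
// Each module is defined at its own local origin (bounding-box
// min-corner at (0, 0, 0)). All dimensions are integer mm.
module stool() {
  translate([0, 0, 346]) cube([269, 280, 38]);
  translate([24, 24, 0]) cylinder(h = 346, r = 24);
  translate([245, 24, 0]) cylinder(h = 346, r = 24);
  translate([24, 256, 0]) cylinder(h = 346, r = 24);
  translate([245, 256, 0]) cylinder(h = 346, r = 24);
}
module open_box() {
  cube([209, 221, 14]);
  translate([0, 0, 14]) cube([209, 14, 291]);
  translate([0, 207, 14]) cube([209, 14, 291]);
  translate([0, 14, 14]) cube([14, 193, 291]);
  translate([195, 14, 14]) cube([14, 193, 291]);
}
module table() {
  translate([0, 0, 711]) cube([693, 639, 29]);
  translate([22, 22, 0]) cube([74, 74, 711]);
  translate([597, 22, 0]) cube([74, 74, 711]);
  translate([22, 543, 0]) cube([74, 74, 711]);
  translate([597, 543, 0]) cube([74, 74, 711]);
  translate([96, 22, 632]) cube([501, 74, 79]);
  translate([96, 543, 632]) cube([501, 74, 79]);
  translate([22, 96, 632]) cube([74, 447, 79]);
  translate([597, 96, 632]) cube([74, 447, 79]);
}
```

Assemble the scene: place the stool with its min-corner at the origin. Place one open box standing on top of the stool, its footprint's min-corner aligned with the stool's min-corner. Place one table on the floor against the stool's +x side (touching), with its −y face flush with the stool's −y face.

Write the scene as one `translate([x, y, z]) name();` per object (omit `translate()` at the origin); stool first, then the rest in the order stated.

stool();
translate([0, 0, 384]) open_box();
translate([269, 0, 0]) table();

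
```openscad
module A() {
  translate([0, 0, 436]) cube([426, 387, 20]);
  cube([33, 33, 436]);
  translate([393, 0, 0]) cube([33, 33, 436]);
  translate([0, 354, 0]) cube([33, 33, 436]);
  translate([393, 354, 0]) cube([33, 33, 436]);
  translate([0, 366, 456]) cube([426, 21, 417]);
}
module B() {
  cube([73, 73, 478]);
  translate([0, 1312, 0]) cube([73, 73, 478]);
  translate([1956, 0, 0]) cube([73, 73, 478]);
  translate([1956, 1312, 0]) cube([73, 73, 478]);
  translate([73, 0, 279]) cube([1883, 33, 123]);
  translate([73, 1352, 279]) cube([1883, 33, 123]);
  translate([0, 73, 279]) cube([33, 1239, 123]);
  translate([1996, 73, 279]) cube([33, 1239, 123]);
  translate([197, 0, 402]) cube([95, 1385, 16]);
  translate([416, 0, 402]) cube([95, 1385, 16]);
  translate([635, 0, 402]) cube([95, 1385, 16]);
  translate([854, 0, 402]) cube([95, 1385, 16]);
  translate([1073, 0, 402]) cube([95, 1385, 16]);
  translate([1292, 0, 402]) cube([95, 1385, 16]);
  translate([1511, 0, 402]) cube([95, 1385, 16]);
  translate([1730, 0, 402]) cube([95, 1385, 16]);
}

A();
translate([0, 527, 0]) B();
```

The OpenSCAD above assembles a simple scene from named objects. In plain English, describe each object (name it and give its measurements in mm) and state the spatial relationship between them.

A is a chair: 426×387 mm seat, 20 mm thick, top at z = 456 mm, on four 33 mm square corner legs flush with the seat edges. A 21 mm thick backrest slab spans the full seat width, extending 417 mm above the seat top, its back face flush with the seat's +y edge.

B is a bed frame 2029 mm long (x) by 1385 mm wide (y). Four 73×73 mm corner posts, 478 mm tall, at the corners of the footprint. Four rails of 33 mm thickness and 123 mm height run between adjacent posts with their undersides at z = 279 mm, their outer faces flush with the outside of the frame (the two x-running rails run between the posts' inner faces; the two y-running rails run between the posts' inner faces). 8 slats, each 95 mm wide (x) and 16 mm thick, lie across the top of the two x-running rails, running the full 1385 mm width of the frame in y; the slats are evenly spaced along x between the inner faces of the end posts with equal gaps (rounded down to the nearest mm) at the −x end and between each pair — any rounding remainder accumulates at the +x end.

The bed frame is on the floor beside the chair on its +y side.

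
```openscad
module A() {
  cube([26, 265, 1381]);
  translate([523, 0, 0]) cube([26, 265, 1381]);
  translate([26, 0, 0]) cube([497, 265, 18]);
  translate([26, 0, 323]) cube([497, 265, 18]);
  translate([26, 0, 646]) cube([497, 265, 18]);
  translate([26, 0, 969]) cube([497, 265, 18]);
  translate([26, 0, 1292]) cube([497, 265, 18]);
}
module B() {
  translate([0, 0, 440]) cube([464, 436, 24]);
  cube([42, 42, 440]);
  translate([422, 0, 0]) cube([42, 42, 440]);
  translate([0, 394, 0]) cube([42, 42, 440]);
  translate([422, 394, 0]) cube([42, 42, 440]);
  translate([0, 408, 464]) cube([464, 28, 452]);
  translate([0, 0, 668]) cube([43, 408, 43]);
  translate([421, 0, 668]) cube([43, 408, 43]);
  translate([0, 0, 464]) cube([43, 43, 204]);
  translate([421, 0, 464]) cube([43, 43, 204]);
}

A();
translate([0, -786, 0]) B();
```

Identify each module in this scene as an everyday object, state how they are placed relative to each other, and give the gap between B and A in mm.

The chair's nearest face is 350 mm from the bookshelf's −y face.

A is a bookshelf. B is a chair. The chair is on the floor beside the bookshelf on its −y side. The gap between the chair and the bookshelf is 350 mm.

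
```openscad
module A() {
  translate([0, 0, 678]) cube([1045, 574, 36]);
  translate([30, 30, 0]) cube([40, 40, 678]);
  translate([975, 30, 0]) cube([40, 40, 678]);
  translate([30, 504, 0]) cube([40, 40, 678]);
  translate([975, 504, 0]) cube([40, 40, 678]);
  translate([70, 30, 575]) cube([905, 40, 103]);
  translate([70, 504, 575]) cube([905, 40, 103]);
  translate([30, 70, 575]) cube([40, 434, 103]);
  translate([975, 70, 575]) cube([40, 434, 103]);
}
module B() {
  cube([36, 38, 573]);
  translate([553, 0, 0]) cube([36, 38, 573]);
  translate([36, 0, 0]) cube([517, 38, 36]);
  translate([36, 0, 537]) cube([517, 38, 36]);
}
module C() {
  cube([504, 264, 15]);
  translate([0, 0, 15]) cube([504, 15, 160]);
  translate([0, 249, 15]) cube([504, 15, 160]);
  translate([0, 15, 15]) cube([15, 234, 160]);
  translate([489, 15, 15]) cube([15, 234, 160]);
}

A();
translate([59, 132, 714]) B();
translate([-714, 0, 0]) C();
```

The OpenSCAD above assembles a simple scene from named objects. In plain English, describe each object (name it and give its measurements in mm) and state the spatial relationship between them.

A is a table: top 1045 mm (x) × 574 mm (y), 36 mm thick, upper face at z = 714 mm, on four 40×40 mm square legs, each inset 30 mm from the nearest pair of top edges, running from z = 0 to the bottom of the top. Four apron rails, 40 mm thick and 103 mm tall, run between adjacent legs with their top edges flush with the underside of the top and their outer faces flush with the legs' outer faces.

B is a rectangular picture frame lying in the x–z plane (depth along y). The opening is 517 mm wide (x) by 501 mm tall (z), surrounded by a border 36 mm wide on all four sides. The frame is 38 mm deep and is made of two full-height vertical stiles with two horizontal rails fitted between them.

C is an open storage box with external size 504×264×175 mm and wall thickness 15 mm (the base is also 15 mm thick). The base covers the whole footprint; the four walls stand on the base, with the y-facing walls full-width and the x-facing walls fitting between their inner faces.

The picture frame is on top of the table. The open box is on the floor beside the table on its −x side.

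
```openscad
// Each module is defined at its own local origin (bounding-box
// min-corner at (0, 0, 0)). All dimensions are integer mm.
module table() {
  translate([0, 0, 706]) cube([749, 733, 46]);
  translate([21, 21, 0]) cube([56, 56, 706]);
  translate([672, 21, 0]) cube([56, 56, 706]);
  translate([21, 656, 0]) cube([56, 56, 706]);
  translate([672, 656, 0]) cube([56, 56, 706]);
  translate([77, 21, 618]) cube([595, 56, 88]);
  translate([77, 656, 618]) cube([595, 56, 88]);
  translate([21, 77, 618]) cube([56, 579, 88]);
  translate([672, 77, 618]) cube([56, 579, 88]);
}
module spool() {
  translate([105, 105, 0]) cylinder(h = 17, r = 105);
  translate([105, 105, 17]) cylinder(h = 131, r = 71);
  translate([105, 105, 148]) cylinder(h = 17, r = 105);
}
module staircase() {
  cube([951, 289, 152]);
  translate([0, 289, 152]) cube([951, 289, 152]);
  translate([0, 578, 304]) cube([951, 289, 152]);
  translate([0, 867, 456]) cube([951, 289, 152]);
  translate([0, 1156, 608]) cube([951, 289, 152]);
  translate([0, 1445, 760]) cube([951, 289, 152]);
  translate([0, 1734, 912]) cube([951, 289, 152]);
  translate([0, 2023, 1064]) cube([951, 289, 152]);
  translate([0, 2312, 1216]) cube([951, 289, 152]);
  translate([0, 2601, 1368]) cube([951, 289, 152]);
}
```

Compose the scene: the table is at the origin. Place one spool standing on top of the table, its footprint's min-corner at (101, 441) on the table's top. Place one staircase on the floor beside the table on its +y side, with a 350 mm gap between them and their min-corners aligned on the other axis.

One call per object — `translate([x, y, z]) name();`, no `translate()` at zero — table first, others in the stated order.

table();
translate([101, 441, 752]) spool();
translate([0, 1083, 0]) staircase();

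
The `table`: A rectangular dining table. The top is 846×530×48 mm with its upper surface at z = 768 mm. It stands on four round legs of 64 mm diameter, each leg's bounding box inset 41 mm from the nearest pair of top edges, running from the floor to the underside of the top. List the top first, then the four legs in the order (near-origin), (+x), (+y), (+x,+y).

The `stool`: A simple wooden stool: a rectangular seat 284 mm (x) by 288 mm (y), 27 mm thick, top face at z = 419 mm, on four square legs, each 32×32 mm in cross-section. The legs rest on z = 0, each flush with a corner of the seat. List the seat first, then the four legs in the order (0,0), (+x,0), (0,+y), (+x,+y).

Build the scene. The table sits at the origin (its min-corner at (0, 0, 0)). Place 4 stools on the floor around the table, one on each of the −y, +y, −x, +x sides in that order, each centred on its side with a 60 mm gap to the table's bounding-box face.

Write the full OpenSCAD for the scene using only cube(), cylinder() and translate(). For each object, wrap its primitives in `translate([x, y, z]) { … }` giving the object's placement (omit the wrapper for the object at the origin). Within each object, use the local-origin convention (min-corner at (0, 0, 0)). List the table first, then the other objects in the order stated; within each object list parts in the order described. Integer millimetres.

translate([0, 0, 720]) cube([846, 530, 48]);
translate([73, 73, 0]) cylinder(h = 720, r = 32);
translate([773, 73, 0]) cylinder(h = 720, r = 32);
translate([73, 457, 0]) cylinder(h = 720, r = 32);
translate([773, 457, 0]) cylinder(h = 720, r = 32);
translate([281, -348, 0]) {
  translate([0, 0, 392]) cube([284, 288, 27]);
  cube([32, 32, 392]);
  translate([252, 0, 0]) cube([32, 32, 392]);
  translate([0, 256, 0]) cube([32, 32, 392]);
  translate([252, 256, 0]) cube([32, 32, 392]);
}
translate([281, 590, 0]) {
  translate([0, 0, 392]) cube([284, 288, 27]);
  cube([32, 32, 392]);
  translate([252, 0, 0]) cube([32, 32, 392]);
  translate([0, 256, 0]) cube([32, 32, 392]);
  translate([252, 256, 0]) cube([32, 32, 392]);
}
translate([-344, 121, 0]) {
  translate([0, 0, 392]) cube([284, 288, 27]);
  cube([32, 32, 392]);
  translate([252, 0, 0]) cube([32, 32, 392]);
  translate([0, 256, 0]) cube([32, 32, 392]);
  translate([252, 256, 0]) cube([32, 32, 392]);
}
translate([906, 121, 0]) {
  translate([0, 0, 392]) cube([284, 288, 27]);
  cube([32, 32, 392]);
  translate([252, 0, 0]) cube([32, 32, 392]);
  translate([0, 256, 0]) cube([32, 32, 392]);
  translate([252, 256, 0]) cube([32, 32, 392]);
}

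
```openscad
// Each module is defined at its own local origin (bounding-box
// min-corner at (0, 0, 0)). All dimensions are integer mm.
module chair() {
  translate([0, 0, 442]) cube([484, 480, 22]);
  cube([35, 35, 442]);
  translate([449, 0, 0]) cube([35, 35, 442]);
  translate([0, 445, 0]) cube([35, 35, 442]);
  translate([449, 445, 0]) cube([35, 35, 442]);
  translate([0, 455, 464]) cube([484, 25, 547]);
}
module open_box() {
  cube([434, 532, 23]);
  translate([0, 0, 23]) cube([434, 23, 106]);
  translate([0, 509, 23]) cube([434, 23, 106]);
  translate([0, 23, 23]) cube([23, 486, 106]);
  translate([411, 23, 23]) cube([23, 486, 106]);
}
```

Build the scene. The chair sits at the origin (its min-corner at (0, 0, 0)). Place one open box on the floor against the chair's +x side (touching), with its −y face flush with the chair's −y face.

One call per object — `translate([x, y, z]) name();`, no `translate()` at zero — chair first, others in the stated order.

chair();
translate([484, 0, 0]) open_box();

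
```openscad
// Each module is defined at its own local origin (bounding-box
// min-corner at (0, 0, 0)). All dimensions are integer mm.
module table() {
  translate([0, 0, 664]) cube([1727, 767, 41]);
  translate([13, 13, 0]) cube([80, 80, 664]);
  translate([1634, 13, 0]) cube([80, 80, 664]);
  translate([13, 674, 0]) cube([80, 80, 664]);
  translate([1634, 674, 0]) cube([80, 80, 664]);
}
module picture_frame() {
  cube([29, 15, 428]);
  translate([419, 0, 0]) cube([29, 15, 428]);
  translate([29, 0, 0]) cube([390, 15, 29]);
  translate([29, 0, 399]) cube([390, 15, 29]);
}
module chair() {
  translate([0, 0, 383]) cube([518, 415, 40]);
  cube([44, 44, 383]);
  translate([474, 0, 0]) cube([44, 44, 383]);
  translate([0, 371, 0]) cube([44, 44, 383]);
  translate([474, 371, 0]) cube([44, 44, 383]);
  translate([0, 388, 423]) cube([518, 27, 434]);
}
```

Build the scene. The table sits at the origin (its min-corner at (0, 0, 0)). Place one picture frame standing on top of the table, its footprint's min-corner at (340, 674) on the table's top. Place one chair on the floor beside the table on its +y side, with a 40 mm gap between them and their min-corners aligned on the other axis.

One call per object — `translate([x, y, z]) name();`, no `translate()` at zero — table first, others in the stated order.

table();
translate([340, 674, 705]) picture_frame();
translate([0, 807, 0]) chair();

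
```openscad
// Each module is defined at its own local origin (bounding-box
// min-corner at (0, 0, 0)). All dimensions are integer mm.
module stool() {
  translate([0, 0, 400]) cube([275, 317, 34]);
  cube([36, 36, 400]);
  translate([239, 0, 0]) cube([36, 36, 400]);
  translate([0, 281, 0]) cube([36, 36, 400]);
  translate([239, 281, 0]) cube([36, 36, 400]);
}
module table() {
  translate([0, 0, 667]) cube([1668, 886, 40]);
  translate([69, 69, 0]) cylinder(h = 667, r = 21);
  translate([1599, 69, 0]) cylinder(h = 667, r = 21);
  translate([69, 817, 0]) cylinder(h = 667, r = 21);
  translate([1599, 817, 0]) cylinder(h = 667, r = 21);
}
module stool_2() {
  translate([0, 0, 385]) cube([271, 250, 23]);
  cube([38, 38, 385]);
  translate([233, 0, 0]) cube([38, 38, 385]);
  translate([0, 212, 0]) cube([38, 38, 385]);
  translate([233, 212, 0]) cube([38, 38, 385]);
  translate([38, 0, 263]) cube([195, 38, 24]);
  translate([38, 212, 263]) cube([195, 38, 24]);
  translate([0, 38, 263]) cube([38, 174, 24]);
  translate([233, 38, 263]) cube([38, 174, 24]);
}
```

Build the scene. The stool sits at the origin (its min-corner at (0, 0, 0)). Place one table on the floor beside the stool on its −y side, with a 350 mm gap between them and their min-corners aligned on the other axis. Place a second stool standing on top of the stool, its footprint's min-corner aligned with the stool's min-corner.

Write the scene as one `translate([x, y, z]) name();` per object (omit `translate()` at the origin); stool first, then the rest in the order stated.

stool();
translate([0, -1236, 0]) table();
translate([0, 0, 434]) stool_2();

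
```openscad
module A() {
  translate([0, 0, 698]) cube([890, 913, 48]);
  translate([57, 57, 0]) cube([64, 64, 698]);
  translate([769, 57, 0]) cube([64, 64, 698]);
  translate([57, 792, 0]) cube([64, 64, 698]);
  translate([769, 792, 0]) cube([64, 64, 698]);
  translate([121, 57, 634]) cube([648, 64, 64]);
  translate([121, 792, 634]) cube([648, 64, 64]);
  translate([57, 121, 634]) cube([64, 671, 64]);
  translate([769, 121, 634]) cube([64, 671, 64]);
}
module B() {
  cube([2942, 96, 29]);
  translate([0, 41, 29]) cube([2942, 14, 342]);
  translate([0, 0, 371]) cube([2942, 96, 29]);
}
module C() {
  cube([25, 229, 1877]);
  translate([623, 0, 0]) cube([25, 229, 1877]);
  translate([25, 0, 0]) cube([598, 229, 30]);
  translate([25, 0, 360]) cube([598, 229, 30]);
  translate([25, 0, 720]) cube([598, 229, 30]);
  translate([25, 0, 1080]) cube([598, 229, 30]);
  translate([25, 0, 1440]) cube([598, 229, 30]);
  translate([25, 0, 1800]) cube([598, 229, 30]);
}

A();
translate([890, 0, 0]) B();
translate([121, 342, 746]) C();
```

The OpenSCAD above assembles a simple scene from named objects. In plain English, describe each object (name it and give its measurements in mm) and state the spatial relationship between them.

A is a table: top 890 mm (x) × 913 mm (y), 48 mm thick, upper face at z = 746 mm, on four 64×64 mm square legs, each inset 57 mm from the nearest pair of top edges, running from z = 0 to the bottom of the top. Four apron rails, 64 mm thick and 64 mm tall, run between adjacent legs with their top edges flush with the underside of the top and their outer faces flush with the legs' outer faces.

B is an I-beam lying along x, 2942 mm long. Overall section height 400 mm. Two flanges 96 mm wide (y) and 29 mm thick, one on the floor and one at the top; a web 14 mm thick runs between them, centred on the flange width.

C is a bookshelf 648 mm wide overall, 229 mm deep and 1877 mm tall. The two sides are 25 mm thick vertical panels. 6 horizontal shelves of 30 mm thickness span between the inner faces of the sides; the lowest shelf sits on the floor and shelves are stacked with a clear vertical gap of 330 mm between each pair.

The I-beam is against the table's +x side, with their −y faces flush. The bookshelf is on top of the table, centred.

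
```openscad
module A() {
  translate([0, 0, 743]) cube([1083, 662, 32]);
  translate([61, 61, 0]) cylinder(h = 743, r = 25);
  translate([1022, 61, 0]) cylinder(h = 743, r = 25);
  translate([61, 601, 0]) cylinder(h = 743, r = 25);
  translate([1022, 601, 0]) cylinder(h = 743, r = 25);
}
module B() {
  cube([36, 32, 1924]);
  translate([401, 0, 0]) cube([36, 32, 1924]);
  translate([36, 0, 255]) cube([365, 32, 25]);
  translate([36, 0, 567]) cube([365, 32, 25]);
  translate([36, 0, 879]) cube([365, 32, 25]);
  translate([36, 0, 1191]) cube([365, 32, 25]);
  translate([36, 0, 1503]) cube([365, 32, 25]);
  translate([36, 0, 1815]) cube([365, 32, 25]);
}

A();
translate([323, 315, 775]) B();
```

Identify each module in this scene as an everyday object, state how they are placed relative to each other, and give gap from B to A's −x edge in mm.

The ladder's min-x is at 323; the table's min-x is 0; gap = 323 mm.

A is a table. B is a ladder. The ladder is on top of the table, centred. The gap from the ladder to the table's −x edge is 323 mm.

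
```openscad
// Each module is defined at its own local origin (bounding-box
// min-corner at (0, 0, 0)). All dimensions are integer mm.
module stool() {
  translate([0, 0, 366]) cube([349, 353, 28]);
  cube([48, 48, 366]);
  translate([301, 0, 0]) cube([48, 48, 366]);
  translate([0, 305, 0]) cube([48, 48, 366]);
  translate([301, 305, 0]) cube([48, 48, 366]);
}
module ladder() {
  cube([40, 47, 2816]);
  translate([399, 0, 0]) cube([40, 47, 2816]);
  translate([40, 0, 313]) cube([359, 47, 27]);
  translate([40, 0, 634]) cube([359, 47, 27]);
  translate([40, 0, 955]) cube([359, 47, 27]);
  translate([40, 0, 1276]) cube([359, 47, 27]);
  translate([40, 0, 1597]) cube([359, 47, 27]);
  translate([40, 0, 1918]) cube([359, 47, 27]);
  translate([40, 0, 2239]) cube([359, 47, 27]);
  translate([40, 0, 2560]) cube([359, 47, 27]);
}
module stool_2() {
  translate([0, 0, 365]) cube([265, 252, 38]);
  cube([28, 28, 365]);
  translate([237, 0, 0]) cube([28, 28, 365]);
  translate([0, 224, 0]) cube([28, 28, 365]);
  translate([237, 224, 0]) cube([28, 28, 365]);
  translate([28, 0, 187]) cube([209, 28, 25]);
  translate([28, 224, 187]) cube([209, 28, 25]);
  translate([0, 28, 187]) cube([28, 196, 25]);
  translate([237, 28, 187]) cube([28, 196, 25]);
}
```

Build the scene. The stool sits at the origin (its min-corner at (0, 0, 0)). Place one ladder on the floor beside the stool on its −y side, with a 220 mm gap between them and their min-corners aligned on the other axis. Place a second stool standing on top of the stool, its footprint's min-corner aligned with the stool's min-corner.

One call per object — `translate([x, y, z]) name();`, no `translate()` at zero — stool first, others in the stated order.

stool();
translate([0, -267, 0]) ladder();
translate([0, 0, 394]) stool_2();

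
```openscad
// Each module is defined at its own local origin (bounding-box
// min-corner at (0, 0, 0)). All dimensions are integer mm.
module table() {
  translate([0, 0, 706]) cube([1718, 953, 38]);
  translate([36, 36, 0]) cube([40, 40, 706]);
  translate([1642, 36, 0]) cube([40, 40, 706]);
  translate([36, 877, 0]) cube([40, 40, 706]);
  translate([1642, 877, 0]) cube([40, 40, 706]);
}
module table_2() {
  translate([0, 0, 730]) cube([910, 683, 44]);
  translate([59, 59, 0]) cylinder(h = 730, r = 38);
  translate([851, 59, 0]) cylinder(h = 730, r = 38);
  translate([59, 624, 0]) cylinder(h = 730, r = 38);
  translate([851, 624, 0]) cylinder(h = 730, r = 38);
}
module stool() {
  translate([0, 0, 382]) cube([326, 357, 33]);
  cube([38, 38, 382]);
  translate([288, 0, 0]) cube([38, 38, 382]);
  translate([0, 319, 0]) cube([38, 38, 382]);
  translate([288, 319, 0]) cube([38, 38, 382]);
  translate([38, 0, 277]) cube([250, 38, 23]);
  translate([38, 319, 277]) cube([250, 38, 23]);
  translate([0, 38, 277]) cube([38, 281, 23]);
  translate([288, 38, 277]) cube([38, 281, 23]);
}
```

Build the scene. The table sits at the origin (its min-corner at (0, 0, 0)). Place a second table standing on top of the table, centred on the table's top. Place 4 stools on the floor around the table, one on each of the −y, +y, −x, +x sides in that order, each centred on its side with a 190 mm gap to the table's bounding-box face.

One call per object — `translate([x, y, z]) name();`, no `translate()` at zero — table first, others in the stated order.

table();
translate([404, 135, 744]) table_2();
translate([696, -547, 0]) stool();
translate([696, 1143, 0]) stool();
translate([-516, 298, 0]) stool();
translate([1908, 298, 0]) stool();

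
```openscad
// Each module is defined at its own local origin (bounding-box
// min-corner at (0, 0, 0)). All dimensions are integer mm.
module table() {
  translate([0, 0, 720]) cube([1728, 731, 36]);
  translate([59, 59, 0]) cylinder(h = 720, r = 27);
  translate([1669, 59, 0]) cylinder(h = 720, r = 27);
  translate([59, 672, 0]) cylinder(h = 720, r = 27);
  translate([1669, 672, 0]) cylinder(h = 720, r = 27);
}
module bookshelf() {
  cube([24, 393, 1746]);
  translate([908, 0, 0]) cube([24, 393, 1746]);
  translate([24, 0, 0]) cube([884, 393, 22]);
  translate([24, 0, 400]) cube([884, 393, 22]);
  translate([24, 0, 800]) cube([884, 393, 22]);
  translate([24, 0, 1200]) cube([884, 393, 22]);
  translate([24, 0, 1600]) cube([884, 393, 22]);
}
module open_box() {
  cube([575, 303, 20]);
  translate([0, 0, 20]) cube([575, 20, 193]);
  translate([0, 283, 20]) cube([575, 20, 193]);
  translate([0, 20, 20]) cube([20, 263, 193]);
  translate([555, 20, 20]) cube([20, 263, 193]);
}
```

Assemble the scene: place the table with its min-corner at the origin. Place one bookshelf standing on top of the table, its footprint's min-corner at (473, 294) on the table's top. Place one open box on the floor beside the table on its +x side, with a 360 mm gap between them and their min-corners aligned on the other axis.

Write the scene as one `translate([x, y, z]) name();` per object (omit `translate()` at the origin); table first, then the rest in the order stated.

table();
translate([473, 294, 756]) bookshelf();
translate([2088, 0, 0]) open_box();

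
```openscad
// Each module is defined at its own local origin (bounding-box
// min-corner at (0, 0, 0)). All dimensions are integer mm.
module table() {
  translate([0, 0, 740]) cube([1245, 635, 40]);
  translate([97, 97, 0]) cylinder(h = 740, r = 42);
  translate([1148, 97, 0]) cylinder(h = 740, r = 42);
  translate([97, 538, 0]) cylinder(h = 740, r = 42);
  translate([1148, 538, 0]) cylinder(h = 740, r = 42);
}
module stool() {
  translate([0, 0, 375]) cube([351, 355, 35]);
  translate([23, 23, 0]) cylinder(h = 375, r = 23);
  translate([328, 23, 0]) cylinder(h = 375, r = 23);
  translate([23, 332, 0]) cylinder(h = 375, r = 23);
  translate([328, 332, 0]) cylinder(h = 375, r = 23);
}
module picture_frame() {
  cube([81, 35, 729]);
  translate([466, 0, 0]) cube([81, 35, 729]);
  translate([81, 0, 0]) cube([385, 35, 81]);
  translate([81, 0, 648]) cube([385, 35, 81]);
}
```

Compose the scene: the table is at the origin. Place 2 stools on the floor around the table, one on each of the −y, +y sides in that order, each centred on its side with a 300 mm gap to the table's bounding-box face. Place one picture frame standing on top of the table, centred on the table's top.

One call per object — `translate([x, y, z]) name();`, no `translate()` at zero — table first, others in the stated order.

table();
translate([447, -655, 0]) stool();
translate([447, 935, 0]) stool();
translate([349, 300, 780]) picture_frame();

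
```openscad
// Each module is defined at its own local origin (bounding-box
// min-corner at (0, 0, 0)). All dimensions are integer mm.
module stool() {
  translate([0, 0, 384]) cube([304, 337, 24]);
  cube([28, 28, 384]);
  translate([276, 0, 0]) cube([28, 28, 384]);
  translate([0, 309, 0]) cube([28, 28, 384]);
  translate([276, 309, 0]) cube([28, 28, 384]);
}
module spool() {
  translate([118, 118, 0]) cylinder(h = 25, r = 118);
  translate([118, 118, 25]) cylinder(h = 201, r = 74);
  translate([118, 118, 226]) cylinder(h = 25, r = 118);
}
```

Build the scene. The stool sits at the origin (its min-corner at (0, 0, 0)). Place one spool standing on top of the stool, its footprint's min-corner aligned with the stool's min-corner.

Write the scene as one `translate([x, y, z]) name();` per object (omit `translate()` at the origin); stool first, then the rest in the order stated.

stool();
translate([0, 0, 408]) spool();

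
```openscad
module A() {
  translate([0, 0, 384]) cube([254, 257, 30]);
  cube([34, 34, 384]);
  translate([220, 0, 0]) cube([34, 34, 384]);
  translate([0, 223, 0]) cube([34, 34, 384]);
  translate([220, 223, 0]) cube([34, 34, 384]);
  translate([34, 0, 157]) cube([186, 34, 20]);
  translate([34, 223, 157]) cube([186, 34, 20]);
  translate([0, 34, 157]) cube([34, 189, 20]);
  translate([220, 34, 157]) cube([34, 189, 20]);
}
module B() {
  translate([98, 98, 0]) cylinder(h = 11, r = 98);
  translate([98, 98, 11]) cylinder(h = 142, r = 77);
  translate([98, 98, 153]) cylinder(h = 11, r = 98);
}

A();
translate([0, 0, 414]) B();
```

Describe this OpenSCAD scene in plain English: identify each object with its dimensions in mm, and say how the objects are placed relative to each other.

A is a four-legged stool. The seat is 254×257 mm, 30 mm thick, top at z = 414 mm. It stands on four square legs, each 34×34 mm in cross-section, from z = 0 to the seat underside, each flush with a corner of the seat. Four stretchers, 34 mm wide and 20 mm tall, connect adjacent legs with their undersides at z = 157 mm, each running between the inner faces of the legs it joins and aligned with the legs' outer faces on the other axis.

B is a spool: two coaxial disc flanges of radius 98 mm and thickness 11 mm, joined by a core cylinder of radius 77 mm and height 142 mm. The lower flange rests on z = 0 and the three cylinders share a vertical axis.

The spool is on top of the stool.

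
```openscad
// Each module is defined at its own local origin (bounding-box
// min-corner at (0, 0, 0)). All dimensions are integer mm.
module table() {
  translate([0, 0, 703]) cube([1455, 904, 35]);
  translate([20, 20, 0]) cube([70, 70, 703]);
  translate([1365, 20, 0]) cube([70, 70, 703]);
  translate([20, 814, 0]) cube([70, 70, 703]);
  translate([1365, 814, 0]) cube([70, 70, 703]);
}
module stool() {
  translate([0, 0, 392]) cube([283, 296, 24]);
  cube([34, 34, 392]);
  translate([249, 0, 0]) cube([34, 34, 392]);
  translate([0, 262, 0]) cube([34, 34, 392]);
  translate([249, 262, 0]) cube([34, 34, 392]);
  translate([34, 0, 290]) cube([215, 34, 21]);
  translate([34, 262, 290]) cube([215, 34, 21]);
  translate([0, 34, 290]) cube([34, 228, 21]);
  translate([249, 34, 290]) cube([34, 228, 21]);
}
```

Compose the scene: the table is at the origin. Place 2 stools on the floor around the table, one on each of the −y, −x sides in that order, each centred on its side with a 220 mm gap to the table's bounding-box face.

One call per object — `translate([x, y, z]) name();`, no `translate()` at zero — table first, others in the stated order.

table();
translate([586, -516, 0]) stool();
translate([-503, 304, 0]) stool();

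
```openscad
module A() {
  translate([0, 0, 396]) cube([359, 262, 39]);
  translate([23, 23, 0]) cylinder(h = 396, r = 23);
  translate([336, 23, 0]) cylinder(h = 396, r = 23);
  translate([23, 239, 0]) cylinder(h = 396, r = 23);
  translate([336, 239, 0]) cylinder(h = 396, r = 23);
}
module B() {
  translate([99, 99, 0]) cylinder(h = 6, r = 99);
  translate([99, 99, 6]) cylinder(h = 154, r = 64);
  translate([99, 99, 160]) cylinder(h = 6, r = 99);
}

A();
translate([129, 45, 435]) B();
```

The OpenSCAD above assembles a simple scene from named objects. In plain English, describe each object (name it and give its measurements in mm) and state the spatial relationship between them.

A is a four-legged stool. The seat is 359×262 mm, 39 mm thick, top at z = 435 mm. It stands on four round legs, each 46 mm in diameter, from z = 0 to the seat underside, each leg's axis is inset half a diameter from the nearest pair of seat edges (so the leg's bounding box is flush with the corner).

B is a spool: two coaxial disc flanges of radius 99 mm and thickness 6 mm, joined by a core cylinder of radius 64 mm and height 154 mm. The lower flange rests on z = 0 and the three cylinders share a vertical axis.

The spool is on top of the stool.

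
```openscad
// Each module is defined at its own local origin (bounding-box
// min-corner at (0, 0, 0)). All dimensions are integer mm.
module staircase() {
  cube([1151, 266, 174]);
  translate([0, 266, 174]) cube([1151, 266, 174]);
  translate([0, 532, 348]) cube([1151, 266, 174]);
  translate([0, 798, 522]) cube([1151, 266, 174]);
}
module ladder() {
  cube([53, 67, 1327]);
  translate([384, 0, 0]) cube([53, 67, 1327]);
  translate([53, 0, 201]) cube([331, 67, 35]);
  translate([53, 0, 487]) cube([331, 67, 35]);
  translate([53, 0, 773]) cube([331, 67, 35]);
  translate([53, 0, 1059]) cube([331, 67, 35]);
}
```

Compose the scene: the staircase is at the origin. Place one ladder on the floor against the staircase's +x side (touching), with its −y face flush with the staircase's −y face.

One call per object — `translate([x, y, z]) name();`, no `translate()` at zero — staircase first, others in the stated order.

staircase();
translate([1151, 0, 0]) ladder();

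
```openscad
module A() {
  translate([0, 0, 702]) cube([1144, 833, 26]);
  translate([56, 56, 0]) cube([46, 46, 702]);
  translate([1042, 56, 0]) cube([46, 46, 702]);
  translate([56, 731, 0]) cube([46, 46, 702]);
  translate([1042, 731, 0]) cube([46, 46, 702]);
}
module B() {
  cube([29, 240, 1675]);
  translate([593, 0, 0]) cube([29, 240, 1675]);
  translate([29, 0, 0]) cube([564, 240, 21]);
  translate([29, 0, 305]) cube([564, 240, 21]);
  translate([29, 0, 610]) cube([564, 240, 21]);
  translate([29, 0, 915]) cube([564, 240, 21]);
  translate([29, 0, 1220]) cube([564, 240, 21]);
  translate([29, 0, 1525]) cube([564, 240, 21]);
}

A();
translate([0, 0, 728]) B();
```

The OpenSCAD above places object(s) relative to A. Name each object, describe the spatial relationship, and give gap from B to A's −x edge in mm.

A is a table. B is a bookshelf. The bookshelf is on top of the table. The gap from the bookshelf to the table's −x edge is 0 mm.

The bookshelf's min-x is at 0; the table's min-x is 0; gap = 0 mm.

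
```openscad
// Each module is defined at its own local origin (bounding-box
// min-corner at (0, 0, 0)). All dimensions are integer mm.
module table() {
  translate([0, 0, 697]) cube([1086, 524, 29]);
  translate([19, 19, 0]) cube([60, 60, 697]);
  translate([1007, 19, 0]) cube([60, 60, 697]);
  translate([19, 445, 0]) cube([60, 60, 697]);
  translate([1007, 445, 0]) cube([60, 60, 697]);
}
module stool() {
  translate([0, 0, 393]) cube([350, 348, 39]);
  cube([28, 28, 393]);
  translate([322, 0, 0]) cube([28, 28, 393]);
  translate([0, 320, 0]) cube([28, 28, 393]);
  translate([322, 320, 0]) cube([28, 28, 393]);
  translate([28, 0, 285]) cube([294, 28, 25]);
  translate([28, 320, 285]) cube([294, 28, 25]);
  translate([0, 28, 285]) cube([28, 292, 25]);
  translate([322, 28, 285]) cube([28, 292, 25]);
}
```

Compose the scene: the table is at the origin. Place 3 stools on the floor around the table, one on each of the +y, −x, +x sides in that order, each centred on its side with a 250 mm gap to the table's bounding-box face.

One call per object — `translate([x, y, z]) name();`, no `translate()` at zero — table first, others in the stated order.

table();
translate([368, 774, 0]) stool();
translate([-600, 88, 0]) stool();
translate([1336, 88, 0]) stool();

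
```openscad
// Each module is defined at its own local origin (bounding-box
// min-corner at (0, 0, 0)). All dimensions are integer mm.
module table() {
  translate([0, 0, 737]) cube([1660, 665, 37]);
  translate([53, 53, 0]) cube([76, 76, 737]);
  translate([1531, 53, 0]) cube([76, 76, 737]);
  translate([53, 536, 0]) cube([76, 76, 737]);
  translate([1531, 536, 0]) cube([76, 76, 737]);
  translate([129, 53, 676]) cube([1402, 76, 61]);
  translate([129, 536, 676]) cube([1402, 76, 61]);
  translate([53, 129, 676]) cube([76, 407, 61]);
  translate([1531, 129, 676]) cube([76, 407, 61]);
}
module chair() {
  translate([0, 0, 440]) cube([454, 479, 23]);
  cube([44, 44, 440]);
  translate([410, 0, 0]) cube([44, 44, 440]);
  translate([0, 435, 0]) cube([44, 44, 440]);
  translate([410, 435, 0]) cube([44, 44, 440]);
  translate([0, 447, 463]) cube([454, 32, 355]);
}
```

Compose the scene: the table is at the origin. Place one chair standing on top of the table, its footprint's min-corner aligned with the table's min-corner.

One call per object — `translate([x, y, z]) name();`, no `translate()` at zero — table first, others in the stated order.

table();
translate([0, 0, 774]) chair();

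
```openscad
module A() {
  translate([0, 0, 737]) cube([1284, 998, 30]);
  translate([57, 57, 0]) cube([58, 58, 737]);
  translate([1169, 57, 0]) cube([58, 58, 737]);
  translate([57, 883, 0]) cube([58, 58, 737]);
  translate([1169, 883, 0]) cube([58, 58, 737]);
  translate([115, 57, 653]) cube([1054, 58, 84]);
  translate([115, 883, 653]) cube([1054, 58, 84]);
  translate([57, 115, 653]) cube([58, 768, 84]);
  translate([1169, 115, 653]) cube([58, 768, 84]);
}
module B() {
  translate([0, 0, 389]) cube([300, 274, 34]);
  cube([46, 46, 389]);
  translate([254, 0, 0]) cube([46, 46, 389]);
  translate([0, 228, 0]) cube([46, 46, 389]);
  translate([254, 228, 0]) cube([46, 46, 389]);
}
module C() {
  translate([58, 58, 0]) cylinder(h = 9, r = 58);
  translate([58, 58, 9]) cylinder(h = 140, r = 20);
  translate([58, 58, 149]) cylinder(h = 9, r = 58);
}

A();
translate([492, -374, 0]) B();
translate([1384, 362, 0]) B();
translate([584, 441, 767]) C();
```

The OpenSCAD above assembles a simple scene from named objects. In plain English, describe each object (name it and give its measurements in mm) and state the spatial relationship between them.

A is a table: top 1284 mm (x) × 998 mm (y), 30 mm thick, upper face at z = 767 mm, on four 58×58 mm square legs, each inset 57 mm from the nearest pair of top edges, running from z = 0 to the bottom of the top. Four apron rails, 58 mm thick and 84 mm tall, run between adjacent legs with their top edges flush with the underside of the top and their outer faces flush with the legs' outer faces.

B is a four-legged stool. The seat is a 300×274×34 mm slab whose top surface is at z = 423 mm; four square legs, each 46×46 mm in cross-section, run from the floor (z = 0) to the underside of the seat, each flush with a corner of the seat.

C is a spool: two coaxial disc flanges of radius 58 mm and thickness 9 mm, joined by a core cylinder of radius 20 mm and height 140 mm. The lower flange rests on z = 0 and the three cylinders share a vertical axis.

Two stools sit around the table at the −y, +x sides. The spool is on top of the table, centred.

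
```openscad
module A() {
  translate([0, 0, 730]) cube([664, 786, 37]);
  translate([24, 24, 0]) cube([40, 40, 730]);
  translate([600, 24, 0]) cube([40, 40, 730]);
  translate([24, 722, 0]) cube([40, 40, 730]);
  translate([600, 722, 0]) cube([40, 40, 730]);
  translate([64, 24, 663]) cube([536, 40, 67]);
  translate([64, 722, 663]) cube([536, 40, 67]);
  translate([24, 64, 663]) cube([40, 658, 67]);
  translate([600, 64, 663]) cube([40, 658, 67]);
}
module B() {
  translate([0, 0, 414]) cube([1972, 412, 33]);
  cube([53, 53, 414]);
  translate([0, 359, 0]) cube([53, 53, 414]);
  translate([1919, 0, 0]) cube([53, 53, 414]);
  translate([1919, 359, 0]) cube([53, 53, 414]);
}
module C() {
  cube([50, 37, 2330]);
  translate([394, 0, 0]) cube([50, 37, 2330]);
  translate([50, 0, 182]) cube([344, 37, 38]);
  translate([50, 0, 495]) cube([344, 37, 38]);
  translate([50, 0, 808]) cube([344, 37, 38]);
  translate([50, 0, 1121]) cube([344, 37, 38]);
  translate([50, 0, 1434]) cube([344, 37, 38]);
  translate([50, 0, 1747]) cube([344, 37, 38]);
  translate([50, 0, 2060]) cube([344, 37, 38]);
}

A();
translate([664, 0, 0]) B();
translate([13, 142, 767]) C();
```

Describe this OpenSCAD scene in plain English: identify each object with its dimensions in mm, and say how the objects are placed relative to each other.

A is a table: top 664 mm (x) × 786 mm (y), 37 mm thick, upper face at z = 767 mm, on four 40×40 mm square legs, each inset 24 mm from the nearest pair of top edges, running from z = 0 to the bottom of the top. Four apron rails, 40 mm thick and 67 mm tall, run between adjacent legs with their top edges flush with the underside of the top and their outer faces flush with the legs' outer faces.

B is a bench: a 1972×412 mm seat slab, 33 mm thick, top at z = 447 mm, on four 53×53 mm square legs flush with the seat corners and standing on z = 0.

C is a wooden ladder with two side rails of 50×37 mm section and 2330 mm height, set 444 mm apart overall. Between them run 7 rectangular rungs (37 mm deep, 38 mm thick), front faces flush with the rails' −y face. The bottom of the first rung is 182 mm above the floor and each subsequent rung is 313 mm higher than the one below.

The bench is against the table's +x side, with their −y faces flush. The ladder is on top of the table.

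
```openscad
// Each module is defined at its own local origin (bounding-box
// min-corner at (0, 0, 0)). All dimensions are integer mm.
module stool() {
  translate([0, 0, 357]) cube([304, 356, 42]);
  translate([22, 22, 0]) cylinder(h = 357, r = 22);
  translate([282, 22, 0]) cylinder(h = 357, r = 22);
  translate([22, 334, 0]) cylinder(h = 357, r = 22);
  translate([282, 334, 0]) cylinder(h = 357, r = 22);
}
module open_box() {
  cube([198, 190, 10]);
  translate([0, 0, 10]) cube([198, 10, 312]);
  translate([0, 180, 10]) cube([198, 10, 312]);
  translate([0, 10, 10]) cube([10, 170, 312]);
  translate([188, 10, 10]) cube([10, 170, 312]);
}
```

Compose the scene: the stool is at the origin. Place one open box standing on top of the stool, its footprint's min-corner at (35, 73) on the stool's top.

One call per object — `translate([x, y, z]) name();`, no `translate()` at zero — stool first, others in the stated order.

stool();
translate([35, 73, 399]) open_box();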